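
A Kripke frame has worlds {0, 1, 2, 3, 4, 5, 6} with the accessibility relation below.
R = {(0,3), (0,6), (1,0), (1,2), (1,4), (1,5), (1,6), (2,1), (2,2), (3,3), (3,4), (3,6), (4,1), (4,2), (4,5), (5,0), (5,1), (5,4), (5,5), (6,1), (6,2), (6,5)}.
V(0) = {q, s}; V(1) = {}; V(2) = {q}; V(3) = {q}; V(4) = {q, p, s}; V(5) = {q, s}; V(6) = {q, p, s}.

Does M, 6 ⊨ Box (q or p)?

At 6: Box (q or p) requires q or p at every successor {1, 2, 5}.
  q or p fails at 1, so Box (q or p) is false at 6.

No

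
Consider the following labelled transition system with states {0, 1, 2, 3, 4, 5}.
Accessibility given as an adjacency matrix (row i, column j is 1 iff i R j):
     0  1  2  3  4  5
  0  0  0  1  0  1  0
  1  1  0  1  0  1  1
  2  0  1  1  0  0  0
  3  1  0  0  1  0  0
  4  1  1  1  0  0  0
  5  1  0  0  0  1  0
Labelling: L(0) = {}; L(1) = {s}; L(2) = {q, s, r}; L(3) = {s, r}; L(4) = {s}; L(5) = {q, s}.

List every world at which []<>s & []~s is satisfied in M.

none

Let φ = []<>s & []~s. Evaluate φ at each world:
  0 (successors {2, 4}): φ is false.
  1 (successors {0, 2, 4, 5}): φ is false.
  2 (successors {1, 2}): φ is false.
  3 (successors {0, 3}): φ is false.
  4 (successors {0, 1, 2}): φ is false.
  5 (successors {0, 4}): φ is false.
For instance, at 3:
  At 3: []<>s is true, []~s is false, so []<>s & []~s is false.
    At 3: []<>s requires <>s at every successor {0, 3}.
      At 0: <>s is true.
      At 3: <>s is true.
    So []<>s is true at 3.
    At 3: []~s requires ~s at every successor {0, 3}.
      ~s fails at 3, so []~s is false at 3.
Satisfying worlds: none.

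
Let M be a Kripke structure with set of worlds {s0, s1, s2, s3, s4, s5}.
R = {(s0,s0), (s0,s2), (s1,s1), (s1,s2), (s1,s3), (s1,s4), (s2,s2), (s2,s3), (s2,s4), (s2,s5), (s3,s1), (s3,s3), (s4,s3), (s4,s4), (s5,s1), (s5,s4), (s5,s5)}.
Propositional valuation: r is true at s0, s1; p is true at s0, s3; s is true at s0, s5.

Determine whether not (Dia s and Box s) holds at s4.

Yes

At s4: Dia s and Box s is false, so not (Dia s and Box s) is true.
  At s4: Dia s is false, Box s is false, so Dia s and Box s is false.
    At s4: Dia s requires s at some successor in {s3, s4}.
      At s3: s is false.
      At s4: s is false.
    So Dia s is false at s4.
    At s4: Box s requires s at every successor {s3, s4}.
      s fails at s3, so Box s is false at s4.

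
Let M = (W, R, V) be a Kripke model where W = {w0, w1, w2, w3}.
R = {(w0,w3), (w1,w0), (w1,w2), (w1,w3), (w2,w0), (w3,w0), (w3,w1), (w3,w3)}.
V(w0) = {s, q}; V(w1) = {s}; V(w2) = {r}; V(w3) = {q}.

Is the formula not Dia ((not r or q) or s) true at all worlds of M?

Let φ = not Dia ((not r or q) or s). Evaluate φ at each world:
  w0 (successors {w3}): φ is false.
  w1 (successors {w0, w2, w3}): φ is false.
  w2 (successors {w0}): φ is false.
  w3 (successors {w0, w1, w3}): φ is false.
Detail at w0 (counterexample):
  At w0: Dia ((not r or q) or s) is true, so not Dia ((not r or q) or s) is false.
    At w0: Dia ((not r or q) or s) requires (not r or q) or s at some successor in {w3}.
      (not r or q) or s holds at w3, so Dia ((not r or q) or s) is true at w0.

No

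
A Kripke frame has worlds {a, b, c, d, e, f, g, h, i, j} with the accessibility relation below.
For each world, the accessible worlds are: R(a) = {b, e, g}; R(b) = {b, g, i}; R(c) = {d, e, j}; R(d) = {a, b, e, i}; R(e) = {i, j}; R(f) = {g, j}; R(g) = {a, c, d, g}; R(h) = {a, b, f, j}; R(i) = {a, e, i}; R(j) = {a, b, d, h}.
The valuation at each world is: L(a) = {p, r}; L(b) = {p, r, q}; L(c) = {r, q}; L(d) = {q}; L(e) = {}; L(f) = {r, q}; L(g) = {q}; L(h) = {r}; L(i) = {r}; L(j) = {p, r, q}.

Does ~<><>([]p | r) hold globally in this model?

Recall that []ψ holds at a world iff ψ holds at every accessible world, and <>ψ holds iff ψ holds at some accessible world.
Let φ = ~<><>([]p | r). Evaluate φ at each world:
  a (successors {b, e, g}): φ is false.
  b (successors {b, g, i}): φ is false.
  c (successors {d, e, j}): φ is false.
  d (successors {a, b, e, i}): φ is false.
  e (successors {i, j}): φ is false.
  f (successors {g, j}): φ is false.
  g (successors {a, c, d, g}): φ is false.
  h (successors {a, b, f, j}): φ is false.
  i (successors {a, e, i}): φ is false.
  j (successors {a, b, d, h}): φ is false.
Detail at a (counterexample):
  At a: <><>([]p | r) is true, so ~<><>([]p | r) is false.
    At a: <><>([]p | r) requires <>([]p | r) at some successor in {b, e, g}.
      <>([]p | r) holds at b, so <><>([]p | r) is true at a.

No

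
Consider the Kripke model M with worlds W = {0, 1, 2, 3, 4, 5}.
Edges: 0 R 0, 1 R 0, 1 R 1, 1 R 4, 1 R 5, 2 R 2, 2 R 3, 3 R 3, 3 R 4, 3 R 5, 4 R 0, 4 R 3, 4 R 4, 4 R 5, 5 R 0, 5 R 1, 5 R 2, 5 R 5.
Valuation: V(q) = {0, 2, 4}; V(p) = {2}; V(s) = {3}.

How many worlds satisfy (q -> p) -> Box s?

Let φ = (q -> p) -> Box s. Evaluate φ at each world:
  0 (successors {0}): φ is true.
  1 (successors {0, 1, 4, 5}): φ is false.
  2 (successors {2, 3}): φ is false.
  3 (successors {3, 4, 5}): φ is false.
  4 (successors {0, 3, 4, 5}): φ is true.
  5 (successors {0, 1, 2, 5}): φ is false.
For instance, at 5:
  At 5: q -> p is true, Box s is false, so (q -> p) -> Box s is false.
    At 5: Box s requires s at every successor {0, 1, 2, 5}.
      s fails at 0, so Box s is false at 5.
Satisfying worlds: {0, 4}

2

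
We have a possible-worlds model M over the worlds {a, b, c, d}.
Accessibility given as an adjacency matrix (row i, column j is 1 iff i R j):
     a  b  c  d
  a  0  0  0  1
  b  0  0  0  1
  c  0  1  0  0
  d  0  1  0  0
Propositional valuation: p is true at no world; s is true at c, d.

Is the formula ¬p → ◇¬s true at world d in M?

At d: ¬p is true, ◇¬s is true, so ¬p → ◇¬s is true.
  At d: ◇¬s requires ¬s at some successor in {b}.
    ¬s holds at b, so ◇¬s is true at d.

Yes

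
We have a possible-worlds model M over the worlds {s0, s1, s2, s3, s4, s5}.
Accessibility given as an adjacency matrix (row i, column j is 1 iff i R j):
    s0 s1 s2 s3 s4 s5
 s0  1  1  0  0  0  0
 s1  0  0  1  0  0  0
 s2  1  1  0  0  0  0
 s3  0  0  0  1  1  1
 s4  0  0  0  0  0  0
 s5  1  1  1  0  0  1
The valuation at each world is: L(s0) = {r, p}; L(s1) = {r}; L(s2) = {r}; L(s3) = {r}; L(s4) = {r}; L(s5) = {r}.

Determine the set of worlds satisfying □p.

Recall that □ψ holds at a world iff ψ holds at every accessible world, and ◇ψ holds iff ψ holds at some accessible world.
Let φ = □p. Evaluate φ at each world:
  s0 (successors {s0, s1}): φ is false.
  s1 (successors {s2}): φ is false.
  s2 (successors {s0, s1}): φ is false.
  s3 (successors {s3, s4, s5}): φ is false.
  s4 (successors ∅): φ is true.
  s5 (successors {s0, s1, s2, s5}): φ is false.
For instance, at s5:
  At s5: □p requires p at every successor {s0, s1, s2, s5}.
    p fails at s1, so □p is false at s5.
Satisfying worlds: {s4}

s4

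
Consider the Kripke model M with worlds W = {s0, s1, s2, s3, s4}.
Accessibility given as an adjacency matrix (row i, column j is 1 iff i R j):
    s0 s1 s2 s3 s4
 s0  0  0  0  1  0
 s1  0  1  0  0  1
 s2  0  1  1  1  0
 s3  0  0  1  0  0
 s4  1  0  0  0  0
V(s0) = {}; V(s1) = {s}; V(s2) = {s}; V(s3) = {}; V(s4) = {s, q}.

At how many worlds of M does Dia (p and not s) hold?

0

Let φ = Dia (p and not s). Evaluate φ at each world:
  s0 (successors {s3}): φ is false.
  s1 (successors {s1, s4}): φ is false.
  s2 (successors {s1, s2, s3}): φ is false.
  s3 (successors {s2}): φ is false.
  s4 (successors {s0}): φ is false.
For instance, at s2:
  At s2: Dia (p and not s) requires p and not s at some successor in {s1, s2, s3}.
    At s1: p and not s is false.
    At s2: p and not s is false.
    At s3: p and not s is false.
  So Dia (p and not s) is false at s2.
Satisfying worlds: none.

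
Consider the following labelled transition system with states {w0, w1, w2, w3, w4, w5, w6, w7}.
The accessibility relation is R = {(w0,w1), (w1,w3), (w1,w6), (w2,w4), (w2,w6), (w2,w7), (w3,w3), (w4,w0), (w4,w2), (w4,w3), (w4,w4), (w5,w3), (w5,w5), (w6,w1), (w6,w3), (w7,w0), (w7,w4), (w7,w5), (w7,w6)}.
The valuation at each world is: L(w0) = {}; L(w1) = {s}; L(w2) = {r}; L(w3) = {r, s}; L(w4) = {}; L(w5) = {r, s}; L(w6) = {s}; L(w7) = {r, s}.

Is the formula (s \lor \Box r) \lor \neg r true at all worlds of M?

No

Recall that \Box ψ holds at a world iff ψ holds at every accessible world, and \Diamond ψ holds iff ψ holds at some accessible world.
Let φ = (s \lor \Box r) \lor \neg r. Evaluate φ at each world:
  w0 (successors {w1}): φ is true.
  w1 (successors {w3, w6}): φ is true.
  w2 (successors {w4, w6, w7}): φ is false.
  w3 (successors {w3}): φ is true.
  w4 (successors {w0, w2, w3, w4}): φ is true.
  w5 (successors {w3, w5}): φ is true.
  w6 (successors {w1, w3}): φ is true.
  w7 (successors {w0, w4, w5, w6}): φ is true.
Detail at w2 (counterexample):
  At w2: s \lor \Box r is false, \neg r is false, so (s \lor \Box r) \lor \neg r is false.
    At w2: s is false, \Box r is false, so s \lor \Box r is false.
      At w2: \Box r requires r at every successor {w4, w6, w7}.
        r fails at w4, so \Box r is false at w2.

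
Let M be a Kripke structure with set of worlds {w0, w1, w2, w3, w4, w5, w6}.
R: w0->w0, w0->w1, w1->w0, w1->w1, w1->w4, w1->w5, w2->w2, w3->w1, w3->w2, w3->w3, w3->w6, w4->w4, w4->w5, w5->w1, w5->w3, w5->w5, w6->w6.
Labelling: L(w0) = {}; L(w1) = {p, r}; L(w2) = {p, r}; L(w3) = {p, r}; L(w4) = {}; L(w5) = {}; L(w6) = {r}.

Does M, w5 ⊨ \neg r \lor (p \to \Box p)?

At w5: \neg r is true, p \to \Box p is true, so \neg r \lor (p \to \Box p) is true.
  At w5: p is false, \Box p is false, so p \to \Box p is true.
    At w5: \Box p requires p at every successor {w1, w3, w5}.
      p fails at w5, so \Box p is false at w5.

Yes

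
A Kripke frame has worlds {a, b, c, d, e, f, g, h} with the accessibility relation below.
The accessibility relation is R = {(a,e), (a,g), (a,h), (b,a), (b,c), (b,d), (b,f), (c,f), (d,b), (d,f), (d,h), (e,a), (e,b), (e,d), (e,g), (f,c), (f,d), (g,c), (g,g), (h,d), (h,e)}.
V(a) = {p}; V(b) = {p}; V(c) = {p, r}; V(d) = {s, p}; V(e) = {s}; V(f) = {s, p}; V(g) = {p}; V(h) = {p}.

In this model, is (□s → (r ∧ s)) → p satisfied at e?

No

At e: □s → (r ∧ s) is true, p is false, so (□s → (r ∧ s)) → p is false.
  At e: □s is false, r ∧ s is false, so □s → (r ∧ s) is true.
    At e: □s requires s at every successor {a, b, d, g}.
      s fails at a, so □s is false at e.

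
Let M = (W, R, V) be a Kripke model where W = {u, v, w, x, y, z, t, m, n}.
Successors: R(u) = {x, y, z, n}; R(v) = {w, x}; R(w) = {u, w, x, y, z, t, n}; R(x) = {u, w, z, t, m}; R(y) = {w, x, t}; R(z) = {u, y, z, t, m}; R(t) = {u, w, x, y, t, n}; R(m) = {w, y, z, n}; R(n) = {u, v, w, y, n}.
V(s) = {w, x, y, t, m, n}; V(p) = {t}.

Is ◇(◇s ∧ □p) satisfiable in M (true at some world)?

No

Let φ = ◇(◇s ∧ □p). Evaluate φ at each world:
  u (successors {x, y, z, n}): φ is false.
  v (successors {w, x}): φ is false.
  w (successors {u, w, x, y, z, t, n}): φ is false.
  x (successors {u, w, z, t, m}): φ is false.
  y (successors {w, x, t}): φ is false.
  z (successors {u, y, z, t, m}): φ is false.
  t (successors {u, w, x, y, t, n}): φ is false.
  m (successors {w, y, z, n}): φ is false.
  n (successors {u, v, w, y, n}): φ is false.
For instance, at w:
  At w: ◇(◇s ∧ □p) requires ◇s ∧ □p at some successor in {u, w, x, y, z, t, n}.
    At u: ◇s ∧ □p is false.
    At w: ◇s ∧ □p is false.
    At x: ◇s ∧ □p is false.
    At y: ◇s ∧ □p is false.
    At z: ◇s ∧ □p is false.
    At t: ◇s ∧ □p is false.
    At n: ◇s ∧ □p is false.
  So ◇(◇s ∧ □p) is false at w.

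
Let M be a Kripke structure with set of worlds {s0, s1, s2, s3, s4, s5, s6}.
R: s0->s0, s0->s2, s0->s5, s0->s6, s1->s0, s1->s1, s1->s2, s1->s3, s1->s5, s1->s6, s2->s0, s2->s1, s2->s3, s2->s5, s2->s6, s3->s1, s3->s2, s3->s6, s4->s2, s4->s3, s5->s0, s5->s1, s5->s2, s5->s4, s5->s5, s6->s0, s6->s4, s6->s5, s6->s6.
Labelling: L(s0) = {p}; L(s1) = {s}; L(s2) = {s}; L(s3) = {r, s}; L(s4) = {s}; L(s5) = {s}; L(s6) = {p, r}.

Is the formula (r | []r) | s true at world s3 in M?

Recall that []ψ holds at a world iff ψ holds at every accessible world, and <>ψ holds iff ψ holds at some accessible world.
At s3: r | []r is true, s is true, so (r | []r) | s is true.
  At s3: r is true, []r is false, so r | []r is true.
    At s3: []r requires r at every successor {s1, s2, s6}.
      r fails at s1, so []r is false at s3.

Yes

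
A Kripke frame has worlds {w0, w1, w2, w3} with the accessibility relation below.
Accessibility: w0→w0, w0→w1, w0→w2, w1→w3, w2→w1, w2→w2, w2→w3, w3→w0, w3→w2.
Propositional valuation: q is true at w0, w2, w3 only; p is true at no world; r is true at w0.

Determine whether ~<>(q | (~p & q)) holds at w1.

No

At w1: <>(q | (~p & q)) is true, so ~<>(q | (~p & q)) is false.
  At w1: <>(q | (~p & q)) requires q | (~p & q) at some successor in {w3}.
    q | (~p & q) holds at w3, so <>(q | (~p & q)) is true at w1.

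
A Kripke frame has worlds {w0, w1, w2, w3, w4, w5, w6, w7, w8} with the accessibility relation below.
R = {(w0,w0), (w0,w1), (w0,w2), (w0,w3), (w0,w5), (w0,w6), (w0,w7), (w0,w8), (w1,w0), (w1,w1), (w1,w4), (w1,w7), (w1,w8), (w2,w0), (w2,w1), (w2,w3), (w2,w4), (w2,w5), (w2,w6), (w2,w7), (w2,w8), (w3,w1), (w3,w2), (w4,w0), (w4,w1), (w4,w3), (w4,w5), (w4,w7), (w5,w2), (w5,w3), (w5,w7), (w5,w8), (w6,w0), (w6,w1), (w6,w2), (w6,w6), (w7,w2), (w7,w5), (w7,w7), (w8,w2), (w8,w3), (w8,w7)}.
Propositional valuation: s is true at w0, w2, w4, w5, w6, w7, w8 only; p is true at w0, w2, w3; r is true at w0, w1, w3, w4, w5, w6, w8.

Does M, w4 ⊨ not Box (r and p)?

Yes

At w4: Box (r and p) is false, so not Box (r and p) is true.
  At w4: Box (r and p) requires r and p at every successor {w0, w1, w3, w5, w7}.
    r and p fails at w1, so Box (r and p) is false at w4.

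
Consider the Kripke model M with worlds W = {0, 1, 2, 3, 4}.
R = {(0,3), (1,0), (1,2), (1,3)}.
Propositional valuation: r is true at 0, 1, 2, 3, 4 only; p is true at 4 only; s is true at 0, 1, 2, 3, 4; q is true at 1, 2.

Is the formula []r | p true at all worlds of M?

Let φ = []r | p. Evaluate φ at each world:
  0 (successors {3}): φ is true.
  1 (successors {0, 2, 3}): φ is true.
  2 (successors ∅): φ is true.
  3 (successors ∅): φ is true.
  4 (successors ∅): φ is true.
For instance, at 1:
  At 1: []r is true, p is false, so []r | p is true.
    At 1: []r requires r at every successor {0, 2, 3}.
      At 0: r is true.
      At 2: r is true.
      At 3: r is true.
    So []r is true at 1.

Yes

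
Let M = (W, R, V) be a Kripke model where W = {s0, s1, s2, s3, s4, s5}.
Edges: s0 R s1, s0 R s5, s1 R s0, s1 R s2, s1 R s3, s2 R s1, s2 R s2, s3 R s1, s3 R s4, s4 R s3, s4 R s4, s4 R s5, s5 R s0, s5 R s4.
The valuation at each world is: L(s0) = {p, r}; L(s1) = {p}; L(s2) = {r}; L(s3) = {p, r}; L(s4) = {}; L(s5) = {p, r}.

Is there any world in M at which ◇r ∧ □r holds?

Yes

Let φ = ◇r ∧ □r. Evaluate φ at each world:
  s0 (successors {s1, s5}): φ is false.
  s1 (successors {s0, s2, s3}): φ is true.
  s2 (successors {s1, s2}): φ is false.
  s3 (successors {s1, s4}): φ is false.
  s4 (successors {s3, s4, s5}): φ is false.
  s5 (successors {s0, s4}): φ is false.
Detail at s1 (witness):
  At s1: ◇r is true, □r is true, so ◇r ∧ □r is true.
    At s1: ◇r requires r at some successor in {s0, s2, s3}.
      r holds at s0, so ◇r is true at s1.
    At s1: □r requires r at every successor {s0, s2, s3}.
      At s0: r is true.
      At s2: r is true.
      At s3: r is true.
    So □r is true at s1.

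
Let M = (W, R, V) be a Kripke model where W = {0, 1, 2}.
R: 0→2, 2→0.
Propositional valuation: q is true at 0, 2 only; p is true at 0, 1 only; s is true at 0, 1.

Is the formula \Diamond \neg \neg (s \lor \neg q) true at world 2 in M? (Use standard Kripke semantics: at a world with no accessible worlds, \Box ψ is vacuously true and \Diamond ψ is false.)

At 2: \Diamond \neg \neg (s \lor \neg q) requires \neg \neg (s \lor \neg q) at some successor in {0}.
  \neg \neg (s \lor \neg q) holds at 0, so \Diamond \neg \neg (s \lor \neg q) is true at 2.

Yes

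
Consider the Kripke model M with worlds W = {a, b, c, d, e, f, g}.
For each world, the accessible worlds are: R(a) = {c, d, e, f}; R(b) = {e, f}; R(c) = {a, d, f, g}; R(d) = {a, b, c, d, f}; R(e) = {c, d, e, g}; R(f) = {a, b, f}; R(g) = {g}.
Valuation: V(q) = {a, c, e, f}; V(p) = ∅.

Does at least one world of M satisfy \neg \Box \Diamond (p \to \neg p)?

Let φ = \neg \Box \Diamond (p \to \neg p). Evaluate φ at each world:
  a (successors {c, d, e, f}): φ is false.
  b (successors {e, f}): φ is false.
  c (successors {a, d, f, g}): φ is false.
  d (successors {a, b, c, d, f}): φ is false.
  e (successors {c, d, e, g}): φ is false.
  f (successors {a, b, f}): φ is false.
  g (successors {g}): φ is false.
For instance, at b:
  At b: \Box \Diamond (p \to \neg p) is true, so \neg \Box \Diamond (p \to \neg p) is false.
    At b: \Box \Diamond (p \to \neg p) requires \Diamond (p \to \neg p) at every successor {e, f}.
      At e: \Diamond (p \to \neg p) is true.
      At f: \Diamond (p \to \neg p) is true.
    So \Box \Diamond (p \to \neg p) is true at b.

No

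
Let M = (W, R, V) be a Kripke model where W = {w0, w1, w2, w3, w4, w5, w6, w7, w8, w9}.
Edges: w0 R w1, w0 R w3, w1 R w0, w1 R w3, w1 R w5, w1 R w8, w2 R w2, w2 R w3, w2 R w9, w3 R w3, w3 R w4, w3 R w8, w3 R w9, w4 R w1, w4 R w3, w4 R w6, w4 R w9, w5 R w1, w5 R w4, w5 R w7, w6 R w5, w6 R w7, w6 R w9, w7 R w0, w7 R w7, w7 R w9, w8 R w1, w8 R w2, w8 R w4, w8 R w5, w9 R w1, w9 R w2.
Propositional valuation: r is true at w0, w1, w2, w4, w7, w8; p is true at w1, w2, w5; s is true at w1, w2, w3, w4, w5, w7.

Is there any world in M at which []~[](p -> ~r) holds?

Recall that []ψ holds at a world iff ψ holds at every accessible world, and <>ψ holds iff ψ holds at some accessible world.
Let φ = []~[](p -> ~r). Evaluate φ at each world:
  w0 (successors {w1, w3}): φ is false.
  w1 (successors {w0, w3, w5, w8}): φ is false.
  w2 (successors {w2, w3, w9}): φ is false.
  w3 (successors {w3, w4, w8, w9}): φ is false.
  w4 (successors {w1, w3, w6, w9}): φ is false.
  w5 (successors {w1, w4, w7}): φ is false.
  w6 (successors {w5, w7, w9}): φ is false.
  w7 (successors {w0, w7, w9}): φ is false.
  w8 (successors {w1, w2, w4, w5}): φ is false.
  w9 (successors {w1, w2}): φ is false.
For instance, at w8:
  At w8: []~[](p -> ~r) requires ~[](p -> ~r) at every successor {w1, w2, w4, w5}.
    ~[](p -> ~r) fails at w1, so []~[](p -> ~r) is false at w8.
      At w1: [](p -> ~r) is true, so ~[](p -> ~r) is false.

No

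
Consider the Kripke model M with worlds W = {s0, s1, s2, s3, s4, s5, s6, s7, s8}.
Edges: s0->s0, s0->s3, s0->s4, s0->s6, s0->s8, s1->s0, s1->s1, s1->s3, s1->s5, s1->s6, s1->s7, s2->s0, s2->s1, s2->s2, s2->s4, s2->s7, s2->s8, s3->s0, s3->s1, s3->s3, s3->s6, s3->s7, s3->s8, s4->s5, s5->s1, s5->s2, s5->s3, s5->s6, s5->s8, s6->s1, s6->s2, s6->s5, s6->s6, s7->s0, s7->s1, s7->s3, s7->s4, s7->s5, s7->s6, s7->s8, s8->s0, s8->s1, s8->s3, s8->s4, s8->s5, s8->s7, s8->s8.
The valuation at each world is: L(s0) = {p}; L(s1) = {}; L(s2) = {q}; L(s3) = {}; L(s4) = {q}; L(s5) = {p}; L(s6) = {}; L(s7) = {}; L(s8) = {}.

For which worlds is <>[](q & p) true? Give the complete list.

none

Let φ = <>[](q & p). Evaluate φ at each world:
  s0 (successors {s0, s3, s4, s6, s8}): φ is false.
  s1 (successors {s0, s1, s3, s5, s6, s7}): φ is false.
  s2 (successors {s0, s1, s2, s4, s7, s8}): φ is false.
  s3 (successors {s0, s1, s3, s6, s7, s8}): φ is false.
  s4 (successors {s5}): φ is false.
  s5 (successors {s1, s2, s3, s6, s8}): φ is false.
  s6 (successors {s1, s2, s5, s6}): φ is false.
  s7 (successors {s0, s1, s3, s4, s5, s6, s8}): φ is false.
  s8 (successors {s0, s1, s3, s4, s5, s7, s8}): φ is false.
For instance, at s2:
  At s2: <>[](q & p) requires [](q & p) at some successor in {s0, s1, s2, s4, s7, s8}.
    At s0: [](q & p) is false.
    At s1: [](q & p) is false.
    At s2: [](q & p) is false.
    At s4: [](q & p) is false.
    At s7: [](q & p) is false.
    At s8: [](q & p) is false.
  So <>[](q & p) is false at s2.
Satisfying worlds: none.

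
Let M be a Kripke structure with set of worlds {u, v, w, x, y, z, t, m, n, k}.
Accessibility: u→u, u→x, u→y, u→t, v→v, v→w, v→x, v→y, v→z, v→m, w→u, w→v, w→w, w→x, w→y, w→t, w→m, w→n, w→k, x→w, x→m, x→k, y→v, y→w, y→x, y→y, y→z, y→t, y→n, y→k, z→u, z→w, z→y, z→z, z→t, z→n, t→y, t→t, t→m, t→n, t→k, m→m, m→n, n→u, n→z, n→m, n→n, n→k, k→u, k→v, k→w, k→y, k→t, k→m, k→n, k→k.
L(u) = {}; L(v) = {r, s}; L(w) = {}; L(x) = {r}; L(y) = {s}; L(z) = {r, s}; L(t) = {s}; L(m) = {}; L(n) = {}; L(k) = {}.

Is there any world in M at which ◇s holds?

Recall that ◇ψ holds at a world iff ψ holds at some accessible world.
Let φ = ◇s. Evaluate φ at each world:
  u (successors {u, x, y, t}): φ is true.
  v (successors {v, w, x, y, z, m}): φ is true.
  w (successors {u, v, w, x, y, t, m, n, k}): φ is true.
  x (successors {w, m, k}): φ is false.
  y (successors {v, w, x, y, z, t, n, k}): φ is true.
  z (successors {u, w, y, z, t, n}): φ is true.
  t (successors {y, t, m, n, k}): φ is true.
  m (successors {m, n}): φ is false.
  n (successors {u, z, m, n, k}): φ is true.
  k (successors {u, v, w, y, t, m, n, k}): φ is true.
Detail at u (witness):
  At u: ◇s requires s at some successor in {u, x, y, t}.
    s holds at y, so ◇s is true at u.

Yes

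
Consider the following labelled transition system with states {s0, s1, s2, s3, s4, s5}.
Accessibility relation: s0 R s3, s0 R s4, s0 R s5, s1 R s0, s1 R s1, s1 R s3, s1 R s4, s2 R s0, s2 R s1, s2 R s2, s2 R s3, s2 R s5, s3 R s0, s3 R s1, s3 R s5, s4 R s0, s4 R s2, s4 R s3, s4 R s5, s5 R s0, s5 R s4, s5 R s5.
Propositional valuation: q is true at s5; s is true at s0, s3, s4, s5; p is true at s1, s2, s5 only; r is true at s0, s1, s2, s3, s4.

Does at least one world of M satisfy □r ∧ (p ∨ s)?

Let φ = □r ∧ (p ∨ s). Evaluate φ at each world:
  s0 (successors {s3, s4, s5}): φ is false.
  s1 (successors {s0, s1, s3, s4}): φ is true.
  s2 (successors {s0, s1, s2, s3, s5}): φ is false.
  s3 (successors {s0, s1, s5}): φ is false.
  s4 (successors {s0, s2, s3, s5}): φ is false.
  s5 (successors {s0, s4, s5}): φ is false.
Detail at s1 (witness):
  At s1: □r is true, p ∨ s is true, so □r ∧ (p ∨ s) is true.
    At s1: □r requires r at every successor {s0, s1, s3, s4}.
      At s0: r is true.
      At s1: r is true.
      At s3: r is true.
      At s4: r is true.
    So □r is true at s1.

Yes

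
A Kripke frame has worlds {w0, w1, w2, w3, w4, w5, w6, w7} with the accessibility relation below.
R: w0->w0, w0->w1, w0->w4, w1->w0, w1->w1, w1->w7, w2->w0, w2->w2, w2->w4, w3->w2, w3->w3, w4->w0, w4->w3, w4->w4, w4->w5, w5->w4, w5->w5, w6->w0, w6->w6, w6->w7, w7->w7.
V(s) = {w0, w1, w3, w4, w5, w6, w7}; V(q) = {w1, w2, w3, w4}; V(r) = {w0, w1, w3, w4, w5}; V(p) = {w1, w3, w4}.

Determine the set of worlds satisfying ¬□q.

w0, w1, w2, w4, w5, w6, w7

Let φ = ¬□q. Evaluate φ at each world:
  w0 (successors {w0, w1, w4}): φ is true.
  w1 (successors {w0, w1, w7}): φ is true.
  w2 (successors {w0, w2, w4}): φ is true.
  w3 (successors {w2, w3}): φ is false.
  w4 (successors {w0, w3, w4, w5}): φ is true.
  w5 (successors {w4, w5}): φ is true.
  w6 (successors {w0, w6, w7}): φ is true.
  w7 (successors {w7}): φ is true.
For instance, at w3:
  At w3: □q is true, so ¬□q is false.
    At w3: □q requires q at every successor {w2, w3}.
      At w2: q is true.
      At w3: q is true.
    So □q is true at w3.
Satisfying worlds: {w0, w1, w2, w4, w5, w6, w7}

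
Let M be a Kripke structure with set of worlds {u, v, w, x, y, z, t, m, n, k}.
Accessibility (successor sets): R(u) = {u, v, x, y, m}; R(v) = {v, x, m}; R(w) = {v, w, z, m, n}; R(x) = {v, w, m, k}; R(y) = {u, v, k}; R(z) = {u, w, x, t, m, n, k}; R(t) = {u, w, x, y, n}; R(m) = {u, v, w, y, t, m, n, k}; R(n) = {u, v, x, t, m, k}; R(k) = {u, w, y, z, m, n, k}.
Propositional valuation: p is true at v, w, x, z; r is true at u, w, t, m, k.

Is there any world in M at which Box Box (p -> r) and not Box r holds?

No

Let φ = Box Box (p -> r) and not Box r. Evaluate φ at each world:
  u (successors {u, v, x, y, m}): φ is false.
  v (successors {v, x, m}): φ is false.
  w (successors {v, w, z, m, n}): φ is false.
  x (successors {v, w, m, k}): φ is false.
  y (successors {u, v, k}): φ is false.
  z (successors {u, w, x, t, m, n, k}): φ is false.
  t (successors {u, w, x, y, n}): φ is false.
  m (successors {u, v, w, y, t, m, n, k}): φ is false.
  n (successors {u, v, x, t, m, k}): φ is false.
  k (successors {u, w, y, z, m, n, k}): φ is false.
For instance, at u:
  At u: Box Box (p -> r) is false, not Box r is true, so Box Box (p -> r) and not Box r is false.
    At u: Box Box (p -> r) requires Box (p -> r) at every successor {u, v, x, y, m}.
      Box (p -> r) fails at u, so Box Box (p -> r) is false at u.
    At u: Box r is false, so not Box r is true.
      At u: Box r requires r at every successor {u, v, x, y, m}.
        r fails at v, so Box r is false at u.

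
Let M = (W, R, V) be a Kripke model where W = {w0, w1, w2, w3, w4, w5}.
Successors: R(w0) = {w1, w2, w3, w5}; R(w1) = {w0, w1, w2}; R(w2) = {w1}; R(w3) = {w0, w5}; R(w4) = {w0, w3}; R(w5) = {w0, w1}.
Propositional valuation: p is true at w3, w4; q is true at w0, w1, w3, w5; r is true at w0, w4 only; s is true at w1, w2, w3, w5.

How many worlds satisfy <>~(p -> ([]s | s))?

0

Let φ = <>~(p -> ([]s | s)). Evaluate φ at each world:
  w0 (successors {w1, w2, w3, w5}): φ is false.
  w1 (successors {w0, w1, w2}): φ is false.
  w2 (successors {w1}): φ is false.
  w3 (successors {w0, w5}): φ is false.
  w4 (successors {w0, w3}): φ is false.
  w5 (successors {w0, w1}): φ is false.
For instance, at w4:
  At w4: <>~(p -> ([]s | s)) requires ~(p -> ([]s | s)) at some successor in {w0, w3}.
    At w0: ~(p -> ([]s | s)) is false.
    At w3: ~(p -> ([]s | s)) is false.
  So <>~(p -> ([]s | s)) is false at w4.
Satisfying worlds: none.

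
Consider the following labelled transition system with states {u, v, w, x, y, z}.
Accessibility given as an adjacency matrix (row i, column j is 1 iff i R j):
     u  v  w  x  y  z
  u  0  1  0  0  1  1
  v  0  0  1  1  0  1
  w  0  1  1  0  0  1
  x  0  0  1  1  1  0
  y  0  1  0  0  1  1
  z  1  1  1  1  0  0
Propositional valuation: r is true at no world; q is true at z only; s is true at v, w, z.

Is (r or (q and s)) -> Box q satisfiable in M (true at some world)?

Yes

Let φ = (r or (q and s)) -> Box q. Evaluate φ at each world:
  u (successors {v, y, z}): φ is true.
  v (successors {w, x, z}): φ is true.
  w (successors {v, w, z}): φ is true.
  x (successors {w, x, y}): φ is true.
  y (successors {v, y, z}): φ is true.
  z (successors {u, v, w, x}): φ is false.
Detail at u (witness):
  At u: r or (q and s) is false, Box q is false, so (r or (q and s)) -> Box q is true.
    At u: Box q requires q at every successor {v, y, z}.
      q fails at v, so Box q is false at u.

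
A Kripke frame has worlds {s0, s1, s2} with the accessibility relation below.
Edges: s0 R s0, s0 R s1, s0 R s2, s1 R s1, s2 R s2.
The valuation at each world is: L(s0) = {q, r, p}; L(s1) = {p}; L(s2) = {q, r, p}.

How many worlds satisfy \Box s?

0

Let φ = \Box s. Evaluate φ at each world:
  s0 (successors {s0, s1, s2}): φ is false.
  s1 (successors {s1}): φ is false.
  s2 (successors {s2}): φ is false.
For instance, at s1:
  At s1: \Box s requires s at every successor {s1}.
    s fails at s1, so \Box s is false at s1.
Satisfying worlds: none.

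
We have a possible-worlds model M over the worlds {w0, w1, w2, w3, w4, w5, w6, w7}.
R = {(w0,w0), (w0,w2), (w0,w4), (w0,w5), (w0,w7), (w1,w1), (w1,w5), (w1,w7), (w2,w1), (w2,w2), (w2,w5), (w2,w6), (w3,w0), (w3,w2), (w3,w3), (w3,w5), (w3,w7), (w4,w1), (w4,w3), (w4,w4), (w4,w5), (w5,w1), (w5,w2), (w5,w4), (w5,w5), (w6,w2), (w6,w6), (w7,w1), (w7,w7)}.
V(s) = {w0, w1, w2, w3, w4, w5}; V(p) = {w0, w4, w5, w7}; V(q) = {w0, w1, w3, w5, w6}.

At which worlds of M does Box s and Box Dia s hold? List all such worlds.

Let φ = Box s and Box Dia s. Evaluate φ at each world:
  w0 (successors {w0, w2, w4, w5, w7}): φ is false.
  w1 (successors {w1, w5, w7}): φ is false.
  w2 (successors {w1, w2, w5, w6}): φ is false.
  w3 (successors {w0, w2, w3, w5, w7}): φ is false.
  w4 (successors {w1, w3, w4, w5}): φ is true.
  w5 (successors {w1, w2, w4, w5}): φ is true.
  w6 (successors {w2, w6}): φ is false.
  w7 (successors {w1, w7}): φ is false.
For instance, at w7:
  At w7: Box s is false, Box Dia s is true, so Box s and Box Dia s is false.
    At w7: Box s requires s at every successor {w1, w7}.
      s fails at w7, so Box s is false at w7.
    At w7: Box Dia s requires Dia s at every successor {w1, w7}.
      At w1: Dia s is true.
      At w7: Dia s is true.
    So Box Dia s is true at w7.
Satisfying worlds: {w4, w5}

w4, w5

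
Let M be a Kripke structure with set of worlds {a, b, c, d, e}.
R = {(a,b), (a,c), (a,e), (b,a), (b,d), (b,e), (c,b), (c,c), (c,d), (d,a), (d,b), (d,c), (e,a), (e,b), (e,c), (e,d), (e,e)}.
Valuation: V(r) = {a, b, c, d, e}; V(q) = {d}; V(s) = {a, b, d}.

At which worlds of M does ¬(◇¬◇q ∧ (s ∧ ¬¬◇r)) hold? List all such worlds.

a, c, e

Let φ = ¬(◇¬◇q ∧ (s ∧ ¬¬◇r)). Evaluate φ at each world:
  a (successors {b, c, e}): φ is true.
  b (successors {a, d, e}): φ is false.
  c (successors {b, c, d}): φ is true.
  d (successors {a, b, c}): φ is false.
  e (successors {a, b, c, d, e}): φ is true.
For instance, at b:
  At b: ◇¬◇q ∧ (s ∧ ¬¬◇r) is true, so ¬(◇¬◇q ∧ (s ∧ ¬¬◇r)) is false.
    At b: ◇¬◇q is true, s ∧ ¬¬◇r is true, so ◇¬◇q ∧ (s ∧ ¬¬◇r) is true.
      At b: ◇¬◇q requires ¬◇q at some successor in {a, d, e}.
        ¬◇q holds at a, so ◇¬◇q is true at b.
      At b: s is true, ¬¬◇r is true, so s ∧ ¬¬◇r is true.
Satisfying worlds: {a, c, e}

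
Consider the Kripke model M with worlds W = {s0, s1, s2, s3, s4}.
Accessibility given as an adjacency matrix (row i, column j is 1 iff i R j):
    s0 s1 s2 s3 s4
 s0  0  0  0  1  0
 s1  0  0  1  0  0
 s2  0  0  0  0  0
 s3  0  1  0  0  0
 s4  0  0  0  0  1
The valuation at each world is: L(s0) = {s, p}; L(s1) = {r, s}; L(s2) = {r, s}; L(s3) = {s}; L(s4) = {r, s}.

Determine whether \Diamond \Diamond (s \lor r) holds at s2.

No

At s2: no accessible worlds, so \Diamond \Diamond (s \lor r) is false.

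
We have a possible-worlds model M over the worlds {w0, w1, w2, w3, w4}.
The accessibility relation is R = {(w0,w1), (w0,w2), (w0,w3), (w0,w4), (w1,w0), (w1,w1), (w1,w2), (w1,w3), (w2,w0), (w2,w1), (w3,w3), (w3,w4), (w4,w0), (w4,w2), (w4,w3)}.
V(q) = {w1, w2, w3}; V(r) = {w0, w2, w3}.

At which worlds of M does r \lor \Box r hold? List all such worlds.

Recall that \Box ψ holds at a world iff ψ holds at every accessible world, and \Diamond ψ holds iff ψ holds at some accessible world.
Let φ = r \lor \Box r. Evaluate φ at each world:
  w0 (successors {w1, w2, w3, w4}): φ is true.
  w1 (successors {w0, w1, w2, w3}): φ is false.
  w2 (successors {w0, w1}): φ is true.
  w3 (successors {w3, w4}): φ is true.
  w4 (successors {w0, w2, w3}): φ is true.
For instance, at w2:
  At w2: r is true, \Box r is false, so r \lor \Box r is true.
    At w2: \Box r requires r at every successor {w0, w1}.
      r fails at w1, so \Box r is false at w2.
Satisfying worlds: {w0, w2, w3, w4}

w0, w2, w3, w4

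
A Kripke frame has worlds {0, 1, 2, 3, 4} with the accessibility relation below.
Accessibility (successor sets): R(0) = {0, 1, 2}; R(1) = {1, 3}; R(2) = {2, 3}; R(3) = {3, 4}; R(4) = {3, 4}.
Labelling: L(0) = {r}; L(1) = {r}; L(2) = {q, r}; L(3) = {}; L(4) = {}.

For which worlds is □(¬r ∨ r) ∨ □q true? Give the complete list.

0, 1, 2, 3, 4

Recall that □ψ holds at a world iff ψ holds at every accessible world, and ◇ψ holds iff ψ holds at some accessible world.
Let φ = □(¬r ∨ r) ∨ □q. Evaluate φ at each world:
  0 (successors {0, 1, 2}): φ is true.
  1 (successors {1, 3}): φ is true.
  2 (successors {2, 3}): φ is true.
  3 (successors {3, 4}): φ is true.
  4 (successors {3, 4}): φ is true.
For instance, at 3:
  At 3: □(¬r ∨ r) is true, □q is false, so □(¬r ∨ r) ∨ □q is true.
    At 3: □(¬r ∨ r) requires ¬r ∨ r at every successor {3, 4}.
      At 3: ¬r ∨ r is true.
      At 4: ¬r ∨ r is true.
    So □(¬r ∨ r) is true at 3.
    At 3: □q requires q at every successor {3, 4}.
      q fails at 3, so □q is false at 3.
Satisfying worlds: {0, 1, 2, 3, 4}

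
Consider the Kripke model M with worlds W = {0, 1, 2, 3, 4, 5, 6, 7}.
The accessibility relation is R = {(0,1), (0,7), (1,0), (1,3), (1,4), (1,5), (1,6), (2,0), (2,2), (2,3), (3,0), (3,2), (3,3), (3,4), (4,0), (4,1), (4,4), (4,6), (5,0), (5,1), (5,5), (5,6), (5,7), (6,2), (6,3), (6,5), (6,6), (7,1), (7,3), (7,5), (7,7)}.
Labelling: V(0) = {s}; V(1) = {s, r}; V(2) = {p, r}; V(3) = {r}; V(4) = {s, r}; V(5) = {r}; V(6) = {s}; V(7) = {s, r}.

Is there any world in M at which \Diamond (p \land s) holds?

Let φ = \Diamond (p \land s). Evaluate φ at each world:
  0 (successors {1, 7}): φ is false.
  1 (successors {0, 3, 4, 5, 6}): φ is false.
  2 (successors {0, 2, 3}): φ is false.
  3 (successors {0, 2, 3, 4}): φ is false.
  4 (successors {0, 1, 4, 6}): φ is false.
  5 (successors {0, 1, 5, 6, 7}): φ is false.
  6 (successors {2, 3, 5, 6}): φ is false.
  7 (successors {1, 3, 5, 7}): φ is false.
For instance, at 1:
  At 1: \Diamond (p \land s) requires p \land s at some successor in {0, 3, 4, 5, 6}.
    At 0: p \land s is false.
    At 3: p \land s is false.
    At 4: p \land s is false.
    At 5: p \land s is false.
    At 6: p \land s is false.
  So \Diamond (p \land s) is false at 1.

No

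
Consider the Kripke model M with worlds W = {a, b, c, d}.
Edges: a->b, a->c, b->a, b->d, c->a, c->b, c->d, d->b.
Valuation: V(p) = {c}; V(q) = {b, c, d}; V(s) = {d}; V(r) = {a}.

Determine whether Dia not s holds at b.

Yes

Recall that Dia ψ holds at a world iff ψ holds at some accessible world.
At b: Dia not s requires not s at some successor in {a, d}.
  not s holds at a, so Dia not s is true at b.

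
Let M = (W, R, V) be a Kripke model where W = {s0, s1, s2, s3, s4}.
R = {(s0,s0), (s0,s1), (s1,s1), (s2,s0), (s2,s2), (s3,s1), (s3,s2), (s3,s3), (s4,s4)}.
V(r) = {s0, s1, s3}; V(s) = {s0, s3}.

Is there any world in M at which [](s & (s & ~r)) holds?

Recall that []ψ holds at a world iff ψ holds at every accessible world, and <>ψ holds iff ψ holds at some accessible world.
Let φ = [](s & (s & ~r)). Evaluate φ at each world:
  s0 (successors {s0, s1}): φ is false.
  s1 (successors {s1}): φ is false.
  s2 (successors {s0, s2}): φ is false.
  s3 (successors {s1, s2, s3}): φ is false.
  s4 (successors {s4}): φ is false.
For instance, at s2:
  At s2: [](s & (s & ~r)) requires s & (s & ~r) at every successor {s0, s2}.
    s & (s & ~r) fails at s0, so [](s & (s & ~r)) is false at s2.

No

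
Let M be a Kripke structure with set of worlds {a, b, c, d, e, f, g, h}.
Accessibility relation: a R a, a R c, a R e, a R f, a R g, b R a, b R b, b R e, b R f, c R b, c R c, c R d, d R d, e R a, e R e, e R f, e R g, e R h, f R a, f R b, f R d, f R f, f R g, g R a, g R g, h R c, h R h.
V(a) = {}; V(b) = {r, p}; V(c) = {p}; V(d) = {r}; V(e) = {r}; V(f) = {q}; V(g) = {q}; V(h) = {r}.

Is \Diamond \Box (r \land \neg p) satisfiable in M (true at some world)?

Let φ = \Diamond \Box (r \land \neg p). Evaluate φ at each world:
  a (successors {a, c, e, f, g}): φ is false.
  b (successors {a, b, e, f}): φ is false.
  c (successors {b, c, d}): φ is true.
  d (successors {d}): φ is true.
  e (successors {a, e, f, g, h}): φ is false.
  f (successors {a, b, d, f, g}): φ is true.
  g (successors {a, g}): φ is false.
  h (successors {c, h}): φ is false.
Detail at c (witness):
  At c: \Diamond \Box (r \land \neg p) requires \Box (r \land \neg p) at some successor in {b, c, d}.
    \Box (r \land \neg p) holds at d, so \Diamond \Box (r \land \neg p) is true at c.
      At d: \Box (r \land \neg p) requires r \land \neg p at every successor {d}.
        At d: r \land \neg p is true.
      So \Box (r \land \neg p) is true at d.

Yes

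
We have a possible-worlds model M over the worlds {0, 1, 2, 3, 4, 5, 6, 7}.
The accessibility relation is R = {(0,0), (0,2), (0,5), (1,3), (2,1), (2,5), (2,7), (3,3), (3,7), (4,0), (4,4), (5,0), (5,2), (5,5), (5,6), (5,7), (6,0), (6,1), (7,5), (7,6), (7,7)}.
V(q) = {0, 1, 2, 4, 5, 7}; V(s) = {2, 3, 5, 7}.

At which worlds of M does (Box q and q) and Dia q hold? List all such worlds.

0, 2, 4

Recall that Box ψ holds at a world iff ψ holds at every accessible world, and Dia ψ holds iff ψ holds at some accessible world.
Let φ = (Box q and q) and Dia q. Evaluate φ at each world:
  0 (successors {0, 2, 5}): φ is true.
  1 (successors {3}): φ is false.
  2 (successors {1, 5, 7}): φ is true.
  3 (successors {3, 7}): φ is false.
  4 (successors {0, 4}): φ is true.
  5 (successors {0, 2, 5, 6, 7}): φ is false.
  6 (successors {0, 1}): φ is false.
  7 (successors {5, 6, 7}): φ is false.
For instance, at 0:
  At 0: Box q and q is true, Dia q is true, so (Box q and q) and Dia q is true.
    At 0: Box q is true, q is true, so Box q and q is true.
      At 0: Box q requires q at every successor {0, 2, 5}.
        At 0: q is true.
        At 2: q is true.
        At 5: q is true.
      So Box q is true at 0.
    At 0: Dia q requires q at some successor in {0, 2, 5}.
      q holds at 0, so Dia q is true at 0.
Satisfying worlds: {0, 2, 4}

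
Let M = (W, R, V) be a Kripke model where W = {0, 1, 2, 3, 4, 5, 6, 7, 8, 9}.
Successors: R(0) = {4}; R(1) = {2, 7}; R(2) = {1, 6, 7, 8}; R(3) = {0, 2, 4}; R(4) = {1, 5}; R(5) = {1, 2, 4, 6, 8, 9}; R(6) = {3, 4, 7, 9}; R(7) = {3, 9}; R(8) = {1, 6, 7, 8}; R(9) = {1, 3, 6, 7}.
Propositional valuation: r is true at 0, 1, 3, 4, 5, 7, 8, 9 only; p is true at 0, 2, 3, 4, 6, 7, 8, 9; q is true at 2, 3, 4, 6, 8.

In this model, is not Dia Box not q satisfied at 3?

No

Recall that Box ψ holds at a world iff ψ holds at every accessible world, and Dia ψ holds iff ψ holds at some accessible world.
At 3: Dia Box not q is true, so not Dia Box not q is false.
  At 3: Dia Box not q requires Box not q at some successor in {0, 2, 4}.
    Box not q holds at 4, so Dia Box not q is true at 3.
      At 4: Box not q requires not q at every successor {1, 5}.
        At 1: not q is true.
        At 5: not q is true.
      So Box not q is true at 4.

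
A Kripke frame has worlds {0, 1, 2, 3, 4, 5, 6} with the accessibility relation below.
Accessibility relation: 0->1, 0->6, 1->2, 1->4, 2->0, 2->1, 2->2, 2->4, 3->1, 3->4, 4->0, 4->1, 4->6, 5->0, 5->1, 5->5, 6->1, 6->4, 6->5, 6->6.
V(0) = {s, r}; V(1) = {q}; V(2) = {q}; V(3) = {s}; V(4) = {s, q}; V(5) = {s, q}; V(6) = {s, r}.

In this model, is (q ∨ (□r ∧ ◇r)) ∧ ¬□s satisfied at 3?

No

At 3: q ∨ (□r ∧ ◇r) is false, ¬□s is true, so (q ∨ (□r ∧ ◇r)) ∧ ¬□s is false.
  At 3: q is false, □r ∧ ◇r is false, so q ∨ (□r ∧ ◇r) is false.
    At 3: □r is false, ◇r is false, so □r ∧ ◇r is false.
      At 3: □r requires r at every successor {1, 4}.
        r fails at 1, so □r is false at 3.
      At 3: ◇r requires r at some successor in {1, 4}.
        At 1: r is false.
        At 4: r is false.
      So ◇r is false at 3.
  At 3: □s is false, so ¬□s is true.
    At 3: □s requires s at every successor {1, 4}.
      s fails at 1, so □s is false at 3.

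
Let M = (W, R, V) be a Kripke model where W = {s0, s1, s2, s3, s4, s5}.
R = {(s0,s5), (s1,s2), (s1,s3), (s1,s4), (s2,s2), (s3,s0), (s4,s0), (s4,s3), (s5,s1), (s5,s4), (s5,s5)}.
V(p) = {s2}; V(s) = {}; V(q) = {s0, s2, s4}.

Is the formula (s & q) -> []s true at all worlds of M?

Yes

Let φ = (s & q) -> []s. Evaluate φ at each world:
  s0 (successors {s5}): φ is true.
  s1 (successors {s2, s3, s4}): φ is true.
  s2 (successors {s2}): φ is true.
  s3 (successors {s0}): φ is true.
  s4 (successors {s0, s3}): φ is true.
  s5 (successors {s1, s4, s5}): φ is true.
For instance, at s5:
  At s5: s & q is false, []s is false, so (s & q) -> []s is true.
    At s5: []s requires s at every successor {s1, s4, s5}.
      s fails at s1, so []s is false at s5.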